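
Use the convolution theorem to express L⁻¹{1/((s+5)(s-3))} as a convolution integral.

1/((s+5)(s-3)) = (1/(s+5))·(1/(s-3)) = L{e^(-5t)}·L{e^(3t)}. So f(t) = e^(-5t)*e^(3t) = ∫₀ᵗ e^(-5τ)·e^(3(t-τ)) dτ

Final answer: ∫₀ᵗ e^(-5τ)·e^(3(t-τ)) dτ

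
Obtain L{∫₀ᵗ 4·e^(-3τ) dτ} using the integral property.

L{∫₀ᵗ f(τ)dτ} = F(s)/s with F(s) = 4/(s+3), so L{∫₀ᵗ 4·e^(-3τ) dτ} = 4/(s(s+3))

Final answer: 4/(s(s+3))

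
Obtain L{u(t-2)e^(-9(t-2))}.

u(t-a)f(t-a) with f(t)=e^(-9t). L{e^(-9t)} = 1/(s+9). By time shift: e^(-2s)/(s+9)

Final answer: e^(-2s)/(s+9)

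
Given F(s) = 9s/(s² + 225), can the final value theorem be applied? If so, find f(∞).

The final value theorem requires all poles of sF(s) in the left half-plane. sF(s) = 9s²/(s² + 225) has poles at s = ±15i (imaginary axis). Theorem does NOT apply (oscillatory system).

Final answer: Not applicable (oscillatory)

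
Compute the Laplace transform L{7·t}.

L{t^n} = n!/s^(n+1), so L{t} = 1/s^2. Then L{7·t} = 7·1/s^2 = 7/s^2

Final answer: 7/s^2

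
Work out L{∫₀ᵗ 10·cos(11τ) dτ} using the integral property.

L{∫₀ᵗ f(τ)dτ} = F(s)/s with F(s) = 10s/(s² + 121), so the result is (10s/(s² + 121))/s = 10/(s² + 121)

Final answer: 10/(s² + 121)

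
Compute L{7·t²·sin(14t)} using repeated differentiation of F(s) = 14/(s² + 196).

F(s) = 14/(s² + 196). F'(s) = -28s/(s² + 196)². F''(s) = -28(196 - 3s²)/(s² + 196)³ = (84s² - 5488)/(s² + 196)³. So L{t²·sin(14t)} = (-1)² F''(s) = (84s² - 5488)/(s² + 196)³. Then L{7·t²·sin(14t)} = 7·(84s² - 5488)/(s² + 196)³ = (588s² - 38416)/(s² + 196)³

Final answer: (588s² - 38416)/(s² + 196)³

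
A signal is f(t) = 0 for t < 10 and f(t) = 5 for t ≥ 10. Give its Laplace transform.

f(t) = 5·u(t-10). L{u(t-10)} = e^(-10s)/s, so L{f(t)} = 5·e^(-10s)/s

Final answer: 5·e^(-10s)/s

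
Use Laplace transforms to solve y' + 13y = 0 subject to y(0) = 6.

L{y'} + 13L{y} = 0. sY - 6 + 13Y = 0. Y(s+13) = 6. Y = 6/(s+13)

Final answer: y(t) = 6e^(-13t)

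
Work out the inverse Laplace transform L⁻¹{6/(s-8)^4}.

L⁻¹{n!/(s-a)^(n+1)} = t^n·e^(at), so L⁻¹{6/(s-8)^4} = t^3·e^(8t)

Final answer: t^3·e^(8t)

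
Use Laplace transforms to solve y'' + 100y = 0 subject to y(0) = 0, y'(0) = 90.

L{y''} + 100L{y} = 0. s²Y - 0 - 90 + 100Y = 0. Y(s² + 100) = 90. Y = (90)/(s² + 100). Inverting: y(t) = 9sin(10t)

Final answer: y(t) = 9sin(10t)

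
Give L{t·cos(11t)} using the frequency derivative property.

L{cos(11t)} = s/(s² + 121). Derivative: d/ds[s/(s² + 121)] = [(s² + 121) - s·2s]/(s² + 121)² = (121 - s²)/(s² + 121)². So L{t·cos(11t)} = -F'(s) = (s² - 121)/(s² + 121)²

Final answer: (s² - 121)/(s² + 121)²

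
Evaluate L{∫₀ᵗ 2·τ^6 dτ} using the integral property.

L{∫₀ᵗ f(τ)dτ} = F(s)/s with f(t) = 2t^6. F(s) = 1440/s^7, so L{∫₀ᵗ 2·τ^6 dτ} = (1440/s^7)/s = 1440/s^8. (Check: ∫₀ᵗ 2·τ^6 dτ = 2t^7/7.)

Final answer: 1440/s^8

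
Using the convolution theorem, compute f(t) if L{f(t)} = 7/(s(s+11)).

7/(s(s+11)) = (7/s)·(1/(s+11)) = L{7}·L{e^(-11t)}. By convolution, f(t) = 7*e^(-11t) = ∫₀ᵗ 7·e^(-11τ) dτ = 7·(1 - e^(-11t))/11

Final answer: 7·(1 - e^(-11t))/11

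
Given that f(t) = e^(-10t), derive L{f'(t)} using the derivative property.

f(0) = 1, F(s) = 1/(s+10). L{f'(t)} = s·F(s) - f(0) = s/(s+10) - 1 = (s - (s+10))/(s+10) = -10/(s+10)

Final answer: -10/(s+10)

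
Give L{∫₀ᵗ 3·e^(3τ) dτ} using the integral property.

L{∫₀ᵗ f(τ)dτ} = F(s)/s with F(s) = 3/(s-3), so L{∫₀ᵗ 3·e^(3τ) dτ} = 3/(s(s-3))

Final answer: 3/(s(s-3))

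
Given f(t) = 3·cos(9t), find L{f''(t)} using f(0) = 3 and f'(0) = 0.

F(s) = 3s/(s² + 81). L{f''(t)} = s²F(s) - sf(0) - f'(0) = 3s³/(s² + 81) - 3s = (3s³ - 3s(s² + 81))/(s² + 81) = -243s/(s² + 81)

Final answer: -243s/(s² + 81)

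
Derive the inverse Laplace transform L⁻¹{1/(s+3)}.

L⁻¹{1/(s-a)} = e^(at), so L⁻¹{1/(s+3)} = e^(-3t)

Final answer: e^(-3t)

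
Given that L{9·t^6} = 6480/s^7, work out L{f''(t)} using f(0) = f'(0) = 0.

L{f''(t)} = s²F(s) - sf(0) - f'(0) = s²·6480/s^7 - 0 - 0 = 6480/s^5

Final answer: 6480/s^5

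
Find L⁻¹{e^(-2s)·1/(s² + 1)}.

L⁻¹{1/(s² + 1)} = sin(t). By the time shift theorem, L⁻¹{e^(-as)F(s)} = u(t-a)f(t-a) with a=2, so L⁻¹{e^(-2s)·1/(s² + 1)} = u(t-2)·sin((t-2))

Final answer: u(t-2)·sin((t-2))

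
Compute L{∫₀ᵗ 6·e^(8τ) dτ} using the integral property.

L{∫₀ᵗ f(τ)dτ} = F(s)/s with F(s) = 6/(s-8), so L{∫₀ᵗ 6·e^(8τ) dτ} = 6/(s(s-8))

Final answer: 6/(s(s-8))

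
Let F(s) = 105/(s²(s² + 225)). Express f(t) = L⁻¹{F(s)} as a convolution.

105/(s²(s² + 225)) = (1/s²)·(105/(s² + 225)) = L{t}·L{7·sin(15t)}. So f(t) = t*(7·sin(15t)) = ∫₀ᵗ 7τ·sin(15(t-τ)) dτ

Final answer: ∫₀ᵗ 7τ·sin(15(t-τ)) dτ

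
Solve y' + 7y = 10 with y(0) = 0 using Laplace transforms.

sY + 7Y = 10/s. Y = 10/(s(s+7)). Partial fractions: Y = 10/7/s - 10/7/(s+7)

Final answer: y(t) = 10/7(1 - e^(-7t))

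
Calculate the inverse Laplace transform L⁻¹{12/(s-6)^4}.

L⁻¹{n!/(s-a)^(n+1)} = t^n·e^(at) with n=3, a=6. So L⁻¹{6/(s-6)^4} = t^3·e^(6t), and L⁻¹{12/(s-6)^4} = (12/6)·t^3·e^(6t) = 2·t^3·e^(6t)

Final answer: 2·t^3·e^(6t)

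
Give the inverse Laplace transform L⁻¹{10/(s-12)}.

L⁻¹{1/(s-a)} = e^(at), so L⁻¹{1/(s-12)} = e^(12t), and L⁻¹{10/(s-12)} = 10·e^(12t)

Final answer: 10·e^(12t)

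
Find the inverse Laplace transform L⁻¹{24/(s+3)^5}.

L⁻¹{n!/(s-a)^(n+1)} = t^n·e^(at), so L⁻¹{24/(s+3)^5} = t^4·e^(-3t)

Final answer: t^4·e^(-3t)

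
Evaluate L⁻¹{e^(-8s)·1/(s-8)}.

L⁻¹{1/(s-8)} = e^(8t). By the time shift theorem, L⁻¹{e^(-as)F(s)} = u(t-a)f(t-a) with a=8, so L⁻¹{e^(-8s)·1/(s-8)} = u(t-8)·e^(8(t-8))

Final answer: u(t-8)·e^(8(t-8))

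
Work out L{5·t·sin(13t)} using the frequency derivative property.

L{sin(13t)} = 13/(s² + 169). By L{t·f(t)} = -F'(s): -d/ds[13/(s² + 169)] = -(13)·(-2s)/(s² + 169)² = 26s/(s² + 169)². Then L{5·t·sin(13t)} = 5·26s/(s² + 169)² = 130s/(s² + 169)²

Final answer: 130s/(s² + 169)²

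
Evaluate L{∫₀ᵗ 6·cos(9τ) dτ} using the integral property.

L{∫₀ᵗ f(τ)dτ} = F(s)/s with F(s) = 6s/(s² + 81), so the result is (6s/(s² + 81))/s = 6/(s² + 81)

Final answer: 6/(s² + 81)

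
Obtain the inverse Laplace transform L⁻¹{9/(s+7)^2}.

L⁻¹{n!/(s-a)^(n+1)} = t^n·e^(at) with n=1, a=-7. So L⁻¹{1/(s+7)^2} = t·e^(-7t), and L⁻¹{9/(s+7)^2} = (9/1)·t·e^(-7t) = 9·t·e^(-7t)

Final answer: 9·t·e^(-7t)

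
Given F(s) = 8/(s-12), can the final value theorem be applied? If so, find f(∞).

sF(s) = 8s/(s-12) has a pole at s = 12 in the right half-plane. Theorem does NOT apply (unstable system; f(t) = 8·e^(12t) grows without bound).

Final answer: Not applicable (unstable)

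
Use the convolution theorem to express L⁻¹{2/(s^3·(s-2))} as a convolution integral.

2/(s^3·(s-2)) = (2/s^3)·(1/(s-2)) = L{t^2}·L{e^(2t)}. So f(t) = t^2*e^(2t) = ∫₀ᵗ τ^2·e^(2(t-τ)) dτ

Final answer: ∫₀ᵗ τ^2·e^(2(t-τ)) dτ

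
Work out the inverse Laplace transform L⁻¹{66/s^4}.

L⁻¹{n!/s^(n+1)} = t^n with n=3. So L⁻¹{6/s^4} = t^3, and L⁻¹{66/s^4} = (66/6)·t^3 = 11·t^3

Final answer: 11·t^3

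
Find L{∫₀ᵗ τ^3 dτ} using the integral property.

L{∫₀ᵗ f(τ)dτ} = F(s)/s with f(t) = t^3. F(s) = 6/s^4, so L{∫₀ᵗ τ^3 dτ} = (6/s^4)/s = 6/s^5. (Check: ∫₀ᵗ τ^3 dτ = t^4/4.)

Final answer: 6/s^5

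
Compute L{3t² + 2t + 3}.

L{3t² + 2t + 3} = 3·2/s³ + 2/s² + 3/s = 6/s³ + 2/s² + 3/s

Final answer: 6/s³ + 2/s² + 3/s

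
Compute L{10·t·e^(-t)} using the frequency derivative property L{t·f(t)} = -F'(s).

L{e^(-t)} = 1/(s+1). By frequency derivative: L{t·e^(-t)} = -d/ds[1/(s+1)] = -(-1)/(s+1)² = 1/(s+1)². Then L{10·t·e^(-t)} = 10·1/(s+1)² = 10/(s+1)²

Final answer: 10/(s+1)²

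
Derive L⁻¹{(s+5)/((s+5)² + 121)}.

Using frequency shift: L⁻¹{(s-a)/((s-a)² + b²)} = e^(at)cos(bt). Here a=-5, b=11

Final answer: e^(-5t)·cos(11t)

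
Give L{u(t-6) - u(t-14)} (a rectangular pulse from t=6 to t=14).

L{u(t-a)} = e^(-as)/s. L{u(t-6) - u(t-14)} = (e^(-6s) - e^(-14s))/s

Final answer: (e^(-6s) - e^(-14s))/s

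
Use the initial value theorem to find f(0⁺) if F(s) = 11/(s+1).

f(0⁺) = lim_{s→∞} s·11/(s+1) = lim_{s→∞} 11s/(s+1) = 11

Final answer: 11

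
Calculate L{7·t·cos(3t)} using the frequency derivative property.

L{cos(3t)} = s/(s² + 9). Derivative: d/ds[s/(s² + 9)] = [(s² + 9) - s·2s]/(s² + 9)² = (9 - s²)/(s² + 9)². So L{t·cos(3t)} = -F'(s) = (s² - 9)/(s² + 9)². Then L{7·t·cos(3t)} = 7·(s² - 9)/(s² + 9)²

Final answer: 7·(s² - 9)/(s² + 9)²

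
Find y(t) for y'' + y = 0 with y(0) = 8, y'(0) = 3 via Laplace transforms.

L{y''} + 1L{y} = 0. s²Y - 8s - 3 + Y = 0. Y(s² + 1) = 8s + 3. Y = (8s + 3)/(s² + 1). Inverting: y(t) = 8cos(t) + 3sin(t)

Final answer: y(t) = 8cos(t) + 3sin(t)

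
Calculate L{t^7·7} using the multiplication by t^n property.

L{7} = 7/s. d^1/ds^1[1/s] = -1/s². d^2/ds^2[1/s] = 2/s^3. d^3/ds^3[1/s] = -6/s^4. d^4/ds^4[1/s] = 24/s^5. d^5/ds^5[1/s] = -120/s^6. d^6/ds^6[1/s] = 720/s^7. d^7/ds^7[1/s] = -5040/s^8. So L{t^7} = (-1)^{7}·-5040/s^8 = 5040/s^8. Then L{t^7·7} = 7·5040/s^8 = 35280/s^8

Final answer: 35280/s^8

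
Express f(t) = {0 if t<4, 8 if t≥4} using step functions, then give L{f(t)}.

f(t) = 8·u(t-4). L{u(t-4)} = e^(-4s)/s, so L{f(t)} = 8·e^(-4s)/s

Final answer: 8·e^(-4s)/s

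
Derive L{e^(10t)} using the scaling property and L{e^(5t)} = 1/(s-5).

Using L{f(at)} = (1/a)F(s/a) with a=2 and f(t) = e^(5t): L{e^(10t)} = (1/2) · 1/((s/2)-5) = (1/2) · 2/(s-10) = 1/(s-10)

Final answer: 1/(s-10)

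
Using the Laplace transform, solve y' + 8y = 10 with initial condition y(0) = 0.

sY + 8Y = 10/s. Y = 10/(s(s+8)). Partial fractions: Y = 5/4/s - 5/4/(s+8)

Final answer: y(t) = 5/4(1 - e^(-8t))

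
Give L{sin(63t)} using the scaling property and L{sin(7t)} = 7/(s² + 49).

Using L{f(at)} = (1/a)F(s/a) with a=9: L{sin(63t)} = (1/9) · 7/((s/9)² + 49) = (1/9) · 7·81/(s² + 3969) = 63/(s² + 3969)

Final answer: 63/(s² + 3969)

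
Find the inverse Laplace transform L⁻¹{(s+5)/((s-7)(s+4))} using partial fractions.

Using partial fractions, f(t) = (12e^(7t) - e^(-4t))/11

Final answer: (12e^(7t) - e^(-4t))/11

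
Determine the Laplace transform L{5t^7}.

L{5t^7} = 5 · L{t^7} = 5 · 5040/s^8 = 25200/s^8

Final answer: 25200/s^8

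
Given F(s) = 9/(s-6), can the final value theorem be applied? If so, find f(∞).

sF(s) = 9s/(s-6) has a pole at s = 6 in the right half-plane. Theorem does NOT apply (unstable system; f(t) = 9·e^(6t) grows without bound).

Final answer: Not applicable (unstable)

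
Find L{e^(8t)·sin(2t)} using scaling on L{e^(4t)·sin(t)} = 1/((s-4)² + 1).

Scaling with a=2: L{e^(8t)·sin(2t)} = (1/2) · 1/((s/2-4)² + 1). Simplifying: 2/((s-8)² + 4)

Final answer: 2/((s-8)² + 4)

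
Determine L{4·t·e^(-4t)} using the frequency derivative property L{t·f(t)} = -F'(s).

L{e^(-4t)} = 1/(s+4). By frequency derivative: L{t·e^(-4t)} = -d/ds[1/(s+4)] = -(-1)/(s+4)² = 1/(s+4)². Then L{4·t·e^(-4t)} = 4·1/(s+4)² = 4/(s+4)²

Final answer: 4/(s+4)²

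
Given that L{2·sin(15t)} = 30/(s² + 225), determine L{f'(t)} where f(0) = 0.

L{f'(t)} = s·F(s) - f(0) = s·30/(s² + 225) - 0 = 30s/(s² + 225)

Final answer: 30s/(s² + 225)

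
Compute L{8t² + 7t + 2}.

L{8t² + 7t + 2} = 8·2/s³ + 7/s² + 2/s = 16/s³ + 7/s² + 2/s

Final answer: 16/s³ + 7/s² + 2/s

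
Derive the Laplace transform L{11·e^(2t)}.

L{e^(at)} = 1/(s-a), so L{e^(2t)} = 1/(s-2). Then L{11·e^(2t)} = 11/(s-2)

Final answer: 11/(s-2)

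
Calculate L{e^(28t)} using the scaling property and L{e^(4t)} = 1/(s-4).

Using L{f(at)} = (1/a)F(s/a) with a=7 and f(t) = e^(4t): L{e^(28t)} = (1/7) · 1/((s/7)-4) = (1/7) · 7/(s-28) = 1/(s-28)

Final answer: 1/(s-28)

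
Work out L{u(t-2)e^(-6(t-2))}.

u(t-a)f(t-a) with f(t)=e^(-6t). L{e^(-6t)} = 1/(s+6). By time shift: e^(-2s)/(s+6)

Final answer: e^(-2s)/(s+6)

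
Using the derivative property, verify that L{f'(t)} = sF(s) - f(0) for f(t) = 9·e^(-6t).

f'(t) = -54e^(-6t). Direct: L{f'(t)} = -54/(s+6). Property: s·9/(s+6) - 9 = (9s - 9(s+6))/(s+6) = -54/(s+6). ✓

Final answer: -54/(s+6)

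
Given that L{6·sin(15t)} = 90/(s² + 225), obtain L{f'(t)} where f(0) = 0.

L{f'(t)} = s·F(s) - f(0) = s·90/(s² + 225) - 0 = 90s/(s² + 225)

Final answer: 90s/(s² + 225)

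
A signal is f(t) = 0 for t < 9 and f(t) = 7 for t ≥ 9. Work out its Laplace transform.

f(t) = 7·u(t-9). L{u(t-9)} = e^(-9s)/s, so L{f(t)} = 7·e^(-9s)/s

Final answer: 7·e^(-9s)/s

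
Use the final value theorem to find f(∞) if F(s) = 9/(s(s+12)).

f(∞) = lim_{s→0} s·9/(s(s+12)) = lim_{s→0} 9/(s+12) = 9/12 = 3/4

Final answer: 3/4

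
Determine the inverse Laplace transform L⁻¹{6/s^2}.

L⁻¹{n!/s^(n+1)} = t^n with n=1. So L⁻¹{1/s^2} = t, and L⁻¹{6/s^2} = (6/1)·t = 6·t

Final answer: 6·t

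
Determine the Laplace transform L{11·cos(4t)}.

L{cos(ωt)} = s/(s² + ω²), so L{cos(4t)} = s/(s² + 16). Then L{11·cos(4t)} = 11·s/(s² + 16) = 11s/(s² + 16)

Final answer: 11s/(s² + 16)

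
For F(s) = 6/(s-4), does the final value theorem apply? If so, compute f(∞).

sF(s) = 6s/(s-4) has a pole at s = 4 in the right half-plane. Theorem does NOT apply (unstable system; f(t) = 6·e^(4t) grows without bound).

Final answer: Not applicable (unstable)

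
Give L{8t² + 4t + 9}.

L{8t² + 4t + 9} = 8·2/s³ + 4/s² + 9/s = 16/s³ + 4/s² + 9/s

Final answer: 16/s³ + 4/s² + 9/s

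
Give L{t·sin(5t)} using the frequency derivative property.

L{sin(5t)} = 5/(s² + 25). By L{t·f(t)} = -F'(s): -d/ds[5/(s² + 25)] = -(5)·(-2s)/(s² + 25)² = 10s/(s² + 25)²

Final answer: 10s/(s² + 25)²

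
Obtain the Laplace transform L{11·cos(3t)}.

L{cos(ωt)} = s/(s² + ω²), so L{cos(3t)} = s/(s² + 9). Then L{11·cos(3t)} = 11·s/(s² + 9) = 11s/(s² + 9)

Final answer: 11s/(s² + 9)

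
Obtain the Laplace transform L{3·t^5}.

L{t^n} = n!/s^(n+1), so L{t^5} = 120/s^6. Then L{3·t^5} = 3·120/s^6 = 360/s^6

Final answer: 360/s^6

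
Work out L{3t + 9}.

L{3t + 9} = 3·L{t} + 9·L{1} = 3/s² + 9/s

Final answer: 3/s² + 9/s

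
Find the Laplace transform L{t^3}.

L{t^n} = n!/s^(n+1), so L{t^3} = 6/s^4

Final answer: 6/s^4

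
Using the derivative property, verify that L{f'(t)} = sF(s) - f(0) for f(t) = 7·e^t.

f'(t) = 7e^t. Direct: L{f'(t)} = 7/(s-1). Property: s·7/(s-1) - 7 = (7s - 7(s-1))/(s-1) = 7/(s-1). ✓

Final answer: 7/(s-1)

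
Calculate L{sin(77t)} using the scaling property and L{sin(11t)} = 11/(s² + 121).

Using L{f(at)} = (1/a)F(s/a) with a=7: L{sin(77t)} = (1/7) · 11/((s/7)² + 121) = (1/7) · 11·49/(s² + 5929) = 77/(s² + 5929)

Final answer: 77/(s² + 5929)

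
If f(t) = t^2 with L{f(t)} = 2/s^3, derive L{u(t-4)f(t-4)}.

Time shift theorem: L{u(t-a)f(t-a)} = e^(-as)F(s). Here a=4, F(s) = 2/s^3, so L{u(t-4)f(t-4)} = e^(-4s)·2/s^3

Final answer: e^(-4s)·2/s^3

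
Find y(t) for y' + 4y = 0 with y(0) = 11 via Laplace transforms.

L{y'} + 4L{y} = 0. sY - 11 + 4Y = 0. Y(s+4) = 11. Y = 11/(s+4)

Final answer: y(t) = 11e^(-4t)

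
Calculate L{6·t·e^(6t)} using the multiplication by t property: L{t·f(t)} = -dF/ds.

Using L{t^n·e^(at)} = n!/(s-a)^(n+1), L{t·e^(6t)} = 1/(s-6)^2, so L{6·t·e^(6t)} = 6·1/(s-6)^2 = 6/(s-6)^2

Final answer: 6/(s-6)^2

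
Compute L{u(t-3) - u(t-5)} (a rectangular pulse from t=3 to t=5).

L{u(t-a)} = e^(-as)/s. L{u(t-3) - u(t-5)} = (e^(-3s) - e^(-5s))/s

Final answer: (e^(-3s) - e^(-5s))/s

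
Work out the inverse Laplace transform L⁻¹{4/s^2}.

L⁻¹{n!/s^(n+1)} = t^n with n=1. So L⁻¹{1/s^2} = t, and L⁻¹{4/s^2} = (4/1)·t = 4·t

Final answer: 4·t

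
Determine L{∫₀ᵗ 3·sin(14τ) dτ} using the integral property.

L{∫₀ᵗ f(τ)dτ} = F(s)/s with F(s) = 42/(s² + 196), so the result is (42/(s² + 196))/s = 42/(s(s² + 196))

Final answer: 42/(s(s² + 196))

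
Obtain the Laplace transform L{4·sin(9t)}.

L{sin(ωt)} = ω/(s² + ω²), so L{sin(9t)} = 9/(s² + 81). Then L{4·sin(9t)} = 4·9/(s² + 81) = 36/(s² + 81)

Final answer: 36/(s² + 81)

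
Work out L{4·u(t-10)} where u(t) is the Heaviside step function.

L{u(t-a)} = e^(-as)/s. Here a=10, so L{u(t-10)} = e^(-10s)/s, and L{4·u(t-10)} = 4·e^(-10s)/s

Final answer: 4·e^(-10s)/s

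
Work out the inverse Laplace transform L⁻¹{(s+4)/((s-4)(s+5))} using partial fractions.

Using partial fractions, f(t) = (8e^(4t) + e^(-5t))/9

Final answer: (8e^(4t) + e^(-5t))/9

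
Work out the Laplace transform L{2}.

L{2} = 2 · L{1} = 2/s

Final answer: 2/s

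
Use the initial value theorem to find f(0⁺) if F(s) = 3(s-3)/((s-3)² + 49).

f(0⁺) = lim_{s→∞} sF(s) = lim_{s→∞} 3s(s-3)/((s-3)² + 49) = 3

Final answer: 3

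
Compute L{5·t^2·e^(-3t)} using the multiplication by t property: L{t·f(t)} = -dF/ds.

Using L{t^n·e^(at)} = n!/(s-a)^(n+1), L{t^2·e^(-3t)} = 2/(s+3)^3, so L{5·t^2·e^(-3t)} = 5·2/(s+3)^3 = 10/(s+3)^3

Final answer: 10/(s+3)^3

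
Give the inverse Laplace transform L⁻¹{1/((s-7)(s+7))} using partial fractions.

Decompose: A/(s-7) + B/(s+7). A = 1/14, B = -1/14. f(t) = (e^(7t) - e^(-7t))/14

Final answer: (e^(7t) - e^(-7t))/14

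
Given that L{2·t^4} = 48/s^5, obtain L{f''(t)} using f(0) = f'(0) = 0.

L{f''(t)} = s²F(s) - sf(0) - f'(0) = s²·48/s^5 - 0 - 0 = 48/s^3

Final answer: 48/s^3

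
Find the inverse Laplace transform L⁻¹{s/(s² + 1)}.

L⁻¹{s/(s² + 1)} = cos(t)

Final answer: cos(t)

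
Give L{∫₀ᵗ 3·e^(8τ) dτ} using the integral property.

L{∫₀ᵗ f(τ)dτ} = F(s)/s with F(s) = 3/(s-8), so L{∫₀ᵗ 3·e^(8τ) dτ} = 3/(s(s-8))

Final answer: 3/(s(s-8))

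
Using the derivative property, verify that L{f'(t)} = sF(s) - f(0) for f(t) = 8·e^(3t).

f'(t) = 24e^(3t). Direct: L{f'(t)} = 24/(s-3). Property: s·8/(s-3) - 8 = (8s - 8(s-3))/(s-3) = 24/(s-3). ✓

Final answer: 24/(s-3)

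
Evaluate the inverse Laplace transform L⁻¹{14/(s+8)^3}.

L⁻¹{n!/(s-a)^(n+1)} = t^n·e^(at) with n=2, a=-8. So L⁻¹{2/(s+8)^3} = t^2·e^(-8t), and L⁻¹{14/(s+8)^3} = (14/2)·t^2·e^(-8t) = 7·t^2·e^(-8t)

Final answer: 7·t^2·e^(-8t)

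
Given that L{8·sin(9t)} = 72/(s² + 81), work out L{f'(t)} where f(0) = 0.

L{f'(t)} = s·F(s) - f(0) = s·72/(s² + 81) - 0 = 72s/(s² + 81)

Final answer: 72s/(s² + 81)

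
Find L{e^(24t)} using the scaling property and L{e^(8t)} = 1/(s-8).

Using L{f(at)} = (1/a)F(s/a) with a=3 and f(t) = e^(8t): L{e^(24t)} = (1/3) · 1/((s/3)-8) = (1/3) · 3/(s-24) = 1/(s-24)

Final answer: 1/(s-24)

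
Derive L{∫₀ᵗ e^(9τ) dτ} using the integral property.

L{∫₀ᵗ f(τ)dτ} = F(s)/s with F(s) = 1/(s-9), so L{∫₀ᵗ e^(9τ) dτ} = 1/(s(s-9))

Final answer: 1/(s(s-9))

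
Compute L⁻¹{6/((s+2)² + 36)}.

Form: b/((s-a)² + b²) → e^(at)sin(bt). With a=-2, b=6

Final answer: e^(-2t)·sin(6t)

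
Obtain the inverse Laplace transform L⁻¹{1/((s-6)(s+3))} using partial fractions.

Decompose: A/(s-6) + B/(s+3). A = 1/9, B = -1/9. f(t) = (e^(6t) - e^(-3t))/9

Final answer: (e^(6t) - e^(-3t))/9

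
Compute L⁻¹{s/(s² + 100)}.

This is the form c·s/(s² + a²) with a = 10. L⁻¹ = cos(10t)

Final answer: cos(10t)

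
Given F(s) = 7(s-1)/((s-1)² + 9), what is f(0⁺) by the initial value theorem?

f(0⁺) = lim_{s→∞} sF(s) = lim_{s→∞} 7s(s-1)/((s-1)² + 9) = 7

Final answer: 7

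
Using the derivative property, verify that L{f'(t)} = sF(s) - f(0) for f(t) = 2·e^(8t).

f'(t) = 16e^(8t). Direct: L{f'(t)} = 16/(s-8). Property: s·2/(s-8) - 2 = (2s - 2(s-8))/(s-8) = 16/(s-8). ✓

Final answer: 16/(s-8)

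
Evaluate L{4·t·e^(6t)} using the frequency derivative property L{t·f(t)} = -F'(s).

L{e^(6t)} = 1/(s-6). By frequency derivative: L{t·e^(6t)} = -d/ds[1/(s-6)] = -(-1)/(s-6)² = 1/(s-6)². Then L{4·t·e^(6t)} = 4·1/(s-6)² = 4/(s-6)²

Final answer: 4/(s-6)²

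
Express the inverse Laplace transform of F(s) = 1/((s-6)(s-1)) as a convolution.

1/((s-6)(s-1)) = (1/(s-6))·(1/(s-1)) = L{e^(6t)}·L{e^t}. So f(t) = e^(6t)*e^t = ∫₀ᵗ e^(6τ)·e^(t-τ) dτ

Final answer: ∫₀ᵗ e^(6τ)·e^(t-τ) dτ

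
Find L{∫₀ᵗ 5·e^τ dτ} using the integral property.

L{∫₀ᵗ f(τ)dτ} = F(s)/s with F(s) = 5/(s-1), so L{∫₀ᵗ 5·e^τ dτ} = 5/(s(s-1))

Final answer: 5/(s(s-1))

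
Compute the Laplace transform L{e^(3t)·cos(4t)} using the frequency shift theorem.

Frequency shift: L{e^(at)f(t)} = F(s-a). L{e^(3t)·cos(4t)} = (s-3)/((s-3)² + 16)

Final answer: (s-3)/((s-3)² + 16)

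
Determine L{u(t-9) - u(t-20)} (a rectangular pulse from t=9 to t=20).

L{u(t-a)} = e^(-as)/s. L{u(t-9) - u(t-20)} = (e^(-9s) - e^(-20s))/s

Final answer: (e^(-9s) - e^(-20s))/s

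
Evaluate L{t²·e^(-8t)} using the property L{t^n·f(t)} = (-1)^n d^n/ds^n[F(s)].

L{e^(-8t)} = 1/(s+8). d/ds[1/(s+8)] = -1/(s+8)². d²/ds²[1/(s+8)] = 2/(s+8)³. So L{t²·e^(-8t)} = (-1)² · 2/(s+8)³ = 2/(s+8)³

Final answer: 2/(s+8)³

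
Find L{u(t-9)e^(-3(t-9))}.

u(t-a)f(t-a) with f(t)=e^(-3t). L{e^(-3t)} = 1/(s+3). By time shift: e^(-9s)/(s+3)

Final answer: e^(-9s)/(s+3)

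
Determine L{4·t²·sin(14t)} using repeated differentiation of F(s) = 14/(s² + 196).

F(s) = 14/(s² + 196). F'(s) = -28s/(s² + 196)². F''(s) = -28(196 - 3s²)/(s² + 196)³ = (84s² - 5488)/(s² + 196)³. So L{t²·sin(14t)} = (-1)² F''(s) = (84s² - 5488)/(s² + 196)³. Then L{4·t²·sin(14t)} = 4·(84s² - 5488)/(s² + 196)³ = (336s² - 21952)/(s² + 196)³

Final answer: (336s² - 21952)/(s² + 196)³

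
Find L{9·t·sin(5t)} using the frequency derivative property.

L{sin(5t)} = 5/(s² + 25). By L{t·f(t)} = -F'(s): -d/ds[5/(s² + 25)] = -(5)·(-2s)/(s² + 25)² = 10s/(s² + 25)². Then L{9·t·sin(5t)} = 9·10s/(s² + 25)² = 90s/(s² + 25)²

Final answer: 90s/(s² + 25)²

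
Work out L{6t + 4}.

L{6t + 4} = 6·L{t} + 4·L{1} = 6/s² + 4/s

Final answer: 6/s² + 4/s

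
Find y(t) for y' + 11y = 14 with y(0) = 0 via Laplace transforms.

sY + 11Y = 14/s. Y = 14/(s(s+11)). Partial fractions: Y = 14/11/s - 14/11/(s+11)

Final answer: y(t) = 14/11(1 - e^(-11t))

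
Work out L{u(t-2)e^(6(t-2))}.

u(t-a)f(t-a) with f(t)=e^(6t). L{e^(6t)} = 1/(s-6). By time shift: e^(-2s)/(s-6)

Final answer: e^(-2s)/(s-6)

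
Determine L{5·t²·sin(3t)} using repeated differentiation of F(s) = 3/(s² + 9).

F(s) = 3/(s² + 9). F'(s) = -6s/(s² + 9)². F''(s) = -6(9 - 3s²)/(s² + 9)³ = (18s² - 54)/(s² + 9)³. So L{t²·sin(3t)} = (-1)² F''(s) = (18s² - 54)/(s² + 9)³. Then L{5·t²·sin(3t)} = 5·(18s² - 54)/(s² + 9)³ = (90s² - 270)/(s² + 9)³

Final answer: (90s² - 270)/(s² + 9)³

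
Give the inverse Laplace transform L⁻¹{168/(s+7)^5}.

L⁻¹{n!/(s-a)^(n+1)} = t^n·e^(at) with n=4, a=-7. So L⁻¹{24/(s+7)^5} = t^4·e^(-7t), and L⁻¹{168/(s+7)^5} = (168/24)·t^4·e^(-7t) = 7·t^4·e^(-7t)

Final answer: 7·t^4·e^(-7t)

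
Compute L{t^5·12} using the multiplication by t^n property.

L{12} = 12/s. d^1/ds^1[1/s] = -1/s². d^2/ds^2[1/s] = 2/s^3. d^3/ds^3[1/s] = -6/s^4. d^4/ds^4[1/s] = 24/s^5. d^5/ds^5[1/s] = -120/s^6. So L{t^5} = (-1)^{5}·-120/s^6 = 120/s^6. Then L{t^5·12} = 12·120/s^6 = 1440/s^6

Final answer: 1440/s^6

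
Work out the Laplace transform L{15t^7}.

L{15t^7} = 15 · L{t^7} = 15 · 5040/s^8 = 75600/s^8

Final answer: 75600/s^8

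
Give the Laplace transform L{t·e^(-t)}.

L{t^n·e^(at)} = n!/(s-a)^(n+1), so L{t·e^(-t)} = 1/(s+1)^2

Final answer: 1/(s+1)^2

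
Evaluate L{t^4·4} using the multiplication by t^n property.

L{4} = 4/s. d^1/ds^1[1/s] = -1/s². d^2/ds^2[1/s] = 2/s^3. d^3/ds^3[1/s] = -6/s^4. d^4/ds^4[1/s] = 24/s^5. So L{t^4} = (-1)^{4}·24/s^5 = 24/s^5. Then L{t^4·4} = 4·24/s^5 = 96/s^5

Final answer: 96/s^5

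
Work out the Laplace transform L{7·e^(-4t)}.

L{e^(at)} = 1/(s-a), so L{e^(-4t)} = 1/(s+4). Then L{7·e^(-4t)} = 7/(s+4)

Final answer: 7/(s+4)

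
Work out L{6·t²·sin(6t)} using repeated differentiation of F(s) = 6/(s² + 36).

F(s) = 6/(s² + 36). F'(s) = -12s/(s² + 36)². F''(s) = -12(36 - 3s²)/(s² + 36)³ = (36s² - 432)/(s² + 36)³. So L{t²·sin(6t)} = (-1)² F''(s) = (36s² - 432)/(s² + 36)³. Then L{6·t²·sin(6t)} = 6·(36s² - 432)/(s² + 36)³ = (216s² - 2592)/(s² + 36)³

Final answer: (216s² - 2592)/(s² + 36)³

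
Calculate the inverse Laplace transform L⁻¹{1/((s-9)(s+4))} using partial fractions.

Decompose: A/(s-9) + B/(s+4). A = 1/13, B = -1/13. f(t) = (e^(9t) - e^(-4t))/13

Final answer: (e^(9t) - e^(-4t))/13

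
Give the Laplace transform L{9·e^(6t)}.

L{e^(at)} = 1/(s-a), so L{e^(6t)} = 1/(s-6). Then L{9·e^(6t)} = 9/(s-6)

Final answer: 9/(s-6)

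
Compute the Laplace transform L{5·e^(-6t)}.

L{e^(at)} = 1/(s-a), so L{e^(-6t)} = 1/(s+6). Then L{5·e^(-6t)} = 5/(s+6)

Final answer: 5/(s+6)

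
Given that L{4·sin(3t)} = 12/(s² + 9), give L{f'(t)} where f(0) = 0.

L{f'(t)} = s·F(s) - f(0) = s·12/(s² + 9) - 0 = 12s/(s² + 9)

Final answer: 12s/(s² + 9)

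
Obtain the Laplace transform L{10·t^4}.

L{t^n} = n!/s^(n+1), so L{t^4} = 24/s^5. Then L{10·t^4} = 10·24/s^5 = 240/s^5

Final answer: 240/s^5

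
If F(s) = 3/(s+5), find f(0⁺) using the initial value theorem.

f(0⁺) = lim_{s→∞} s·3/(s+5) = lim_{s→∞} 3s/(s+5) = 3

Final answer: 3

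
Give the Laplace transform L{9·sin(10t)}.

L{sin(ωt)} = ω/(s² + ω²), so L{sin(10t)} = 10/(s² + 100). Then L{9·sin(10t)} = 9·10/(s² + 100) = 90/(s² + 100)

Final answer: 90/(s² + 100)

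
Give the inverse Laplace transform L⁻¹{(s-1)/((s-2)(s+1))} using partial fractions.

Using partial fractions, f(t) = (e^(2t) + 2e^(-t))/3

Final answer: (e^(2t) + 2e^(-t))/3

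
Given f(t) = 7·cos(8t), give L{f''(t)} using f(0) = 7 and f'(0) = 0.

F(s) = 7s/(s² + 64). L{f''(t)} = s²F(s) - sf(0) - f'(0) = 7s³/(s² + 64) - 7s = (7s³ - 7s(s² + 64))/(s² + 64) = -448s/(s² + 64)

Final answer: -448s/(s² + 64)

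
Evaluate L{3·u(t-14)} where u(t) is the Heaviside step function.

L{u(t-a)} = e^(-as)/s. Here a=14, so L{u(t-14)} = e^(-14s)/s, and L{3·u(t-14)} = 3·e^(-14s)/s

Final answer: 3·e^(-14s)/s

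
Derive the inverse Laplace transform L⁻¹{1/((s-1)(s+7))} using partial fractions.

Decompose: A/(s-1) + B/(s+7). A = 1/8, B = -1/8. f(t) = (e^t - e^(-7t))/8

Final answer: (e^t - e^(-7t))/8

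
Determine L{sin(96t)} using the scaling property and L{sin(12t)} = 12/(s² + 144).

Using L{f(at)} = (1/a)F(s/a) with a=8: L{sin(96t)} = (1/8) · 12/((s/8)² + 144) = (1/8) · 12·64/(s² + 9216) = 96/(s² + 9216)

Final answer: 96/(s² + 9216)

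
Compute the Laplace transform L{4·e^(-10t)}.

L{e^(at)} = 1/(s-a), so L{e^(-10t)} = 1/(s+10). Then L{4·e^(-10t)} = 4/(s+10)

Final answer: 4/(s+10)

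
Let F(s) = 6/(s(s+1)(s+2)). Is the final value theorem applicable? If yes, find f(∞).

Poles of sF(s) = 6/((s+1)(s+2)) are at s = -1 and s = -2, both in the left half-plane. Theorem applies. f(∞) = lim_{s→0} sF(s) = 6/(1·2) = 3

Final answer: 3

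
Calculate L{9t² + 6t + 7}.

L{9t² + 6t + 7} = 9·2/s³ + 6/s² + 7/s = 18/s³ + 6/s² + 7/s

Final answer: 18/s³ + 6/s² + 7/s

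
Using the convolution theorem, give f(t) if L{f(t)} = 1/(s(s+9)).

1/(s(s+9)) = (1/s)·(1/(s+9)) = L{1}·L{e^(-9t)}. By convolution, f(t) = 1*e^(-9t) = ∫₀ᵗ 1·e^(-9τ) dτ = (1 - e^(-9t))/9

Final answer: (1 - e^(-9t))/9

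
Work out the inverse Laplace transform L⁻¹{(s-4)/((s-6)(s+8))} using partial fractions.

Using partial fractions, f(t) = (2e^(6t) + 12e^(-8t))/14

Final answer: (2e^(6t) + 12e^(-8t))/14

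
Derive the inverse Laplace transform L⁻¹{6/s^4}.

L⁻¹{n!/s^(n+1)} = t^n with n=3. So L⁻¹{6/s^4} = t^3

Final answer: t^3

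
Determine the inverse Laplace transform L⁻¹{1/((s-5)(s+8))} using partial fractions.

Decompose: A/(s-5) + B/(s+8). A = 1/13, B = -1/13. f(t) = (e^(5t) - e^(-8t))/13

Final answer: (e^(5t) - e^(-8t))/13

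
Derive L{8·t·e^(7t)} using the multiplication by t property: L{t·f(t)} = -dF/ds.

Using L{t^n·e^(at)} = n!/(s-a)^(n+1), L{t·e^(7t)} = 1/(s-7)^2, so L{8·t·e^(7t)} = 8·1/(s-7)^2 = 8/(s-7)^2

Final answer: 8/(s-7)^2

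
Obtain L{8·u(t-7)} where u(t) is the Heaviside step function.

L{u(t-a)} = e^(-as)/s. Here a=7, so L{u(t-7)} = e^(-7s)/s, and L{8·u(t-7)} = 8·e^(-7s)/s

Final answer: 8·e^(-7s)/s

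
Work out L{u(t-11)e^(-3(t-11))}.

u(t-a)f(t-a) with f(t)=e^(-3t). L{e^(-3t)} = 1/(s+3). By time shift: e^(-11s)/(s+3)

Final answer: e^(-11s)/(s+3)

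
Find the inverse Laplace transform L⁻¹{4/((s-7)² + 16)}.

Using frequency shift, L⁻¹{4/((s-7)² + 16)} = e^(7t)·sin(4t)

Final answer: e^(7t)·sin(4t)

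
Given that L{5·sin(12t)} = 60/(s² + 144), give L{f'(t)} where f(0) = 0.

L{f'(t)} = s·F(s) - f(0) = s·60/(s² + 144) - 0 = 60s/(s² + 144)

Final answer: 60s/(s² + 144)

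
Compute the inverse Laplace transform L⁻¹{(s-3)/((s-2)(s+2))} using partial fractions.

Using partial fractions, f(t) = (-e^(2t) + 5e^(-2t))/4

Final answer: (-e^(2t) + 5e^(-2t))/4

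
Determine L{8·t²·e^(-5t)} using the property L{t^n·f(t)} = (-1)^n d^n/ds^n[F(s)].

L{e^(-5t)} = 1/(s+5). d/ds[1/(s+5)] = -1/(s+5)². d²/ds²[1/(s+5)] = 2/(s+5)³. So L{t²·e^(-5t)} = (-1)² · 2/(s+5)³ = 2/(s+5)³. Then L{8·t²·e^(-5t)} = 8·2/(s+5)³ = 16/(s+5)³

Final answer: 16/(s+5)³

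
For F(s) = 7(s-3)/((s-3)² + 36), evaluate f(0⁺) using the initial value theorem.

f(0⁺) = lim_{s→∞} sF(s) = lim_{s→∞} 7s(s-3)/((s-3)² + 36) = 7

Final answer: 7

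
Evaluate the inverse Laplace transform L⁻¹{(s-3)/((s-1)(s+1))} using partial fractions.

Using partial fractions, f(t) = (-2e^t + 4e^(-t))/2

Final answer: (-2e^t + 4e^(-t))/2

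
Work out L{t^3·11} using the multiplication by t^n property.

L{11} = 11/s. d^1/ds^1[1/s] = -1/s². d^2/ds^2[1/s] = 2/s^3. d^3/ds^3[1/s] = -6/s^4. So L{t^3} = (-1)^{3}·-6/s^4 = 6/s^4. Then L{t^3·11} = 11·6/s^4 = 66/s^4

Final answer: 66/s^4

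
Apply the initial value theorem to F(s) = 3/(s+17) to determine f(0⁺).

f(0⁺) = lim_{s→∞} s·3/(s+17) = lim_{s→∞} 3s/(s+17) = 3

Final answer: 3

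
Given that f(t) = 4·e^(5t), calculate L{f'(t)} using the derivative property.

f(0) = 4, F(s) = 4/(s-5). L{f'(t)} = s·F(s) - f(0) = 4s/(s-5) - 4 = (4s - 4(s-5))/(s-5) = 20/(s-5)

Final answer: 20/(s-5)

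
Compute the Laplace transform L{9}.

L{9} = 9 · L{1} = 9/s

Final answer: 9/s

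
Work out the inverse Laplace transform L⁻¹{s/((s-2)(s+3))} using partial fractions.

Using partial fractions, f(t) = (2e^(2t) + 3e^(-3t))/5

Final answer: (2e^(2t) + 3e^(-3t))/5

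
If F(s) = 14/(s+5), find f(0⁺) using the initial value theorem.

f(0⁺) = lim_{s→∞} s·14/(s+5) = lim_{s→∞} 14s/(s+5) = 14

Final answer: 14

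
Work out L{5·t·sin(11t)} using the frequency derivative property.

L{sin(11t)} = 11/(s² + 121). By L{t·f(t)} = -F'(s): -d/ds[11/(s² + 121)] = -(11)·(-2s)/(s² + 121)² = 22s/(s² + 121)². Then L{5·t·sin(11t)} = 5·22s/(s² + 121)² = 110s/(s² + 121)²

Final answer: 110s/(s² + 121)²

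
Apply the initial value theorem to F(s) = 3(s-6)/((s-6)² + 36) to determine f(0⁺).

f(0⁺) = lim_{s→∞} sF(s) = lim_{s→∞} 3s(s-6)/((s-6)² + 36) = 3

Final answer: 3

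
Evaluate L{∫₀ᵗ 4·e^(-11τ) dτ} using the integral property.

L{∫₀ᵗ f(τ)dτ} = F(s)/s with F(s) = 4/(s+11), so L{∫₀ᵗ 4·e^(-11τ) dτ} = 4/(s(s+11))

Final answer: 4/(s(s+11))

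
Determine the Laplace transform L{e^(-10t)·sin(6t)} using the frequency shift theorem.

Frequency shift: L{e^(at)f(t)} = F(s-a). L{e^(-10t)·sin(6t)} = 6/((s+10)² + 36)

Final answer: 6/((s+10)² + 36)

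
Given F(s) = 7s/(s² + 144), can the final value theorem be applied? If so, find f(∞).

The final value theorem requires all poles of sF(s) in the left half-plane. sF(s) = 7s²/(s² + 144) has poles at s = ±12i (imaginary axis). Theorem does NOT apply (oscillatory system).

Final answer: Not applicable (oscillatory)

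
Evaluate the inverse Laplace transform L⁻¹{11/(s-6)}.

L⁻¹{1/(s-a)} = e^(at), so L⁻¹{1/(s-6)} = e^(6t), and L⁻¹{11/(s-6)} = 11·e^(6t)

Final answer: 11·e^(6t)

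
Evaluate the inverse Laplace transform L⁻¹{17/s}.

L⁻¹{c/s} = c, so L⁻¹{17/s} = 17

Final answer: 17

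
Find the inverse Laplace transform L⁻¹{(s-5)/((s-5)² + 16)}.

Using frequency shift, L⁻¹{(s-5)/((s-5)² + 16)} = e^(5t)·cos(4t)

Final answer: e^(5t)·cos(4t)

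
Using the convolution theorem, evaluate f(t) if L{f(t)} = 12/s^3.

12/s^3 = (12/s)·(1/s^2) = L{12}·L{t}. By convolution, f(t) = 12*t = ∫₀ᵗ 12·τ dτ = 12·t²/2

Final answer: 12·t²/2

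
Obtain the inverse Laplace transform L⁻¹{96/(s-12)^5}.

L⁻¹{n!/(s-a)^(n+1)} = t^n·e^(at) with n=4, a=12. So L⁻¹{24/(s-12)^5} = t^4·e^(12t), and L⁻¹{96/(s-12)^5} = (96/24)·t^4·e^(12t) = 4·t^4·e^(12t)

Final answer: 4·t^4·e^(12t)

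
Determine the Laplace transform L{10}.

L{10} = 10 · L{1} = 10/s

Final answer: 10/s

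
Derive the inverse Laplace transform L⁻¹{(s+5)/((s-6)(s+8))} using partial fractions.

Using partial fractions, f(t) = (11e^(6t) + 3e^(-8t))/14

Final answer: (11e^(6t) + 3e^(-8t))/14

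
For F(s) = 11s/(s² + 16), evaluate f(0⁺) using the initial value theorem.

f(0⁺) = lim_{s→∞} s·11s/(s² + 16) = lim_{s→∞} 11s²/(s² + 16) = 11

Final answer: 11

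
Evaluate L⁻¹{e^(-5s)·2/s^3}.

L⁻¹{2/s^3} = t^2. By the time shift theorem, L⁻¹{e^(-as)F(s)} = u(t-a)f(t-a) with a=5, so L⁻¹{e^(-5s)·2/s^3} = u(t-5)·(t-5)^2

Final answer: u(t-5)·(t-5)^2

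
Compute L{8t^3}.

L{t^n} = n!/s^(n+1). So L{8t^3} = 8·3!/s^4 = 48/s^4

Final answer: 48/s^4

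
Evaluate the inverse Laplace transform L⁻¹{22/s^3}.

L⁻¹{n!/s^(n+1)} = t^n with n=2. So L⁻¹{2/s^3} = t^2, and L⁻¹{22/s^3} = (22/2)·t^2 = 11·t^2

Final answer: 11·t^2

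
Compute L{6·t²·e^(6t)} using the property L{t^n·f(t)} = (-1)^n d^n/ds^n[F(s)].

L{e^(6t)} = 1/(s-6). d/ds[1/(s-6)] = -1/(s-6)². d²/ds²[1/(s-6)] = 2/(s-6)³. So L{t²·e^(6t)} = (-1)² · 2/(s-6)³ = 2/(s-6)³. Then L{6·t²·e^(6t)} = 6·2/(s-6)³ = 12/(s-6)³

Final answer: 12/(s-6)³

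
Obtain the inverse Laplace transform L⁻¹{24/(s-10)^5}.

L⁻¹{n!/(s-a)^(n+1)} = t^n·e^(at) with n=4, a=10. So L⁻¹{24/(s-10)^5} = t^4·e^(10t)

Final answer: t^4·e^(10t)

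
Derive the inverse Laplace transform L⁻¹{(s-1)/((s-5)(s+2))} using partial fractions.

Using partial fractions, f(t) = (4e^(5t) + 3e^(-2t))/7

Final answer: (4e^(5t) + 3e^(-2t))/7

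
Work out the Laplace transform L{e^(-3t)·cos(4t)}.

L{e^(at)·cos(ωt)} = (s-a)/((s-a)² + ω²), so L{e^(-3t)·cos(4t)} = (s+3)/((s+3)² + 16)

Final answer: (s+3)/((s+3)² + 16)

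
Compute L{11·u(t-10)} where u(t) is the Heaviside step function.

L{u(t-a)} = e^(-as)/s. Here a=10, so L{u(t-10)} = e^(-10s)/s, and L{11·u(t-10)} = 11·e^(-10s)/s

Final answer: 11·e^(-10s)/s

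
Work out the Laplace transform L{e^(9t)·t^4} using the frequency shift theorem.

L{e^(at)·t^n} = n!/(s-a)^(n+1), so L{e^(9t)·t^4} = 24/(s-9)^5

Final answer: 24/(s-9)^5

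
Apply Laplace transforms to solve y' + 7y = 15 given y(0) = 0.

sY + 7Y = 15/s. Y = 15/(s(s+7)). Partial fractions: Y = 15/7/s - 15/7/(s+7)

Final answer: y(t) = 15/7(1 - e^(-7t))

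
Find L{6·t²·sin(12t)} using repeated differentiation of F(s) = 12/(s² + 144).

F(s) = 12/(s² + 144). F'(s) = -24s/(s² + 144)². F''(s) = -24(144 - 3s²)/(s² + 144)³ = (72s² - 3456)/(s² + 144)³. So L{t²·sin(12t)} = (-1)² F''(s) = (72s² - 3456)/(s² + 144)³. Then L{6·t²·sin(12t)} = 6·(72s² - 3456)/(s² + 144)³ = (432s² - 20736)/(s² + 144)³

Final answer: (432s² - 20736)/(s² + 144)³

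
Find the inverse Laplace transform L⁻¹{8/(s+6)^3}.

L⁻¹{n!/(s-a)^(n+1)} = t^n·e^(at) with n=2, a=-6. So L⁻¹{2/(s+6)^3} = t^2·e^(-6t), and L⁻¹{8/(s+6)^3} = (8/2)·t^2·e^(-6t) = 4·t^2·e^(-6t)

Final answer: 4·t^2·e^(-6t)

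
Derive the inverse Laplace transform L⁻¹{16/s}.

L⁻¹{c/s} = c, so L⁻¹{16/s} = 16

Final answer: 16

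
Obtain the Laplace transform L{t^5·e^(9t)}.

L{t^n·e^(at)} = n!/(s-a)^(n+1), so L{t^5·e^(9t)} = 120/(s-9)^6

Final answer: 120/(s-9)^6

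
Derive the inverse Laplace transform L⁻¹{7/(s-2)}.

L⁻¹{1/(s-a)} = e^(at), so L⁻¹{1/(s-2)} = e^(2t), and L⁻¹{7/(s-2)} = 7·e^(2t)

Final answer: 7·e^(2t)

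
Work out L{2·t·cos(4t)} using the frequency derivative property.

L{cos(4t)} = s/(s² + 16). Derivative: d/ds[s/(s² + 16)] = [(s² + 16) - s·2s]/(s² + 16)² = (16 - s²)/(s² + 16)². So L{t·cos(4t)} = -F'(s) = (s² - 16)/(s² + 16)². Then L{2·t·cos(4t)} = 2·(s² - 16)/(s² + 16)²

Final answer: 2·(s² - 16)/(s² + 16)²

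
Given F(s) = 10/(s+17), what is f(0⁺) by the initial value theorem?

f(0⁺) = lim_{s→∞} s·10/(s+17) = lim_{s→∞} 10s/(s+17) = 10

Final answer: 10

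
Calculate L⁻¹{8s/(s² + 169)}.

This is the form c·s/(s² + a²) with a = 13, c = 8. L⁻¹ = 8·cos(13t)

Final answer: 8·cos(13t)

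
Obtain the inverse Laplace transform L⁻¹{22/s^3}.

L⁻¹{n!/s^(n+1)} = t^n with n=2. So L⁻¹{2/s^3} = t^2, and L⁻¹{22/s^3} = (22/2)·t^2 = 11·t^2

Final answer: 11·t^2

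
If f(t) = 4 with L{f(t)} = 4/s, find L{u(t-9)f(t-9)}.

Time shift theorem: L{u(t-a)f(t-a)} = e^(-as)F(s). Here a=9, F(s) = 4/s, so L{u(t-9)f(t-9)} = e^(-9s)·4/s

Final answer: e^(-9s)·4/s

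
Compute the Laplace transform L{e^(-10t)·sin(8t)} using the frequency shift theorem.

Frequency shift: L{e^(at)f(t)} = F(s-a). L{e^(-10t)·sin(8t)} = 8/((s+10)² + 64)

Final answer: 8/((s+10)² + 64)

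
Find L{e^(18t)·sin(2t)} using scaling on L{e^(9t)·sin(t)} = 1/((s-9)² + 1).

Scaling with a=2: L{e^(18t)·sin(2t)} = (1/2) · 1/((s/2-9)² + 1). Simplifying: 2/((s-18)² + 4)

Final answer: 2/((s-18)² + 4)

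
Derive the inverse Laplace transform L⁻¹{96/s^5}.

L⁻¹{n!/s^(n+1)} = t^n with n=4. So L⁻¹{24/s^5} = t^4, and L⁻¹{96/s^5} = (96/24)·t^4 = 4·t^4

Final answer: 4·t^4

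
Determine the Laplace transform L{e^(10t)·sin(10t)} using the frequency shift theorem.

Frequency shift: L{e^(at)f(t)} = F(s-a). L{e^(10t)·sin(10t)} = 10/((s-10)² + 100)

Final answer: 10/((s-10)² + 100)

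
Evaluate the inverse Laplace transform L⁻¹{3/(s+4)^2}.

L⁻¹{n!/(s-a)^(n+1)} = t^n·e^(at) with n=1, a=-4. So L⁻¹{1/(s+4)^2} = t·e^(-4t), and L⁻¹{3/(s+4)^2} = (3/1)·t·e^(-4t) = 3·t·e^(-4t)

Final answer: 3·t·e^(-4t)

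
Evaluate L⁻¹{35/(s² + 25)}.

This is the form c·a/(s² + a²) with a = 5, c = 7. L⁻¹ = 7·sin(5t)

Final answer: 7·sin(5t)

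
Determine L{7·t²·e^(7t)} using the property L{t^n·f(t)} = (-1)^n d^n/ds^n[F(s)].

L{e^(7t)} = 1/(s-7). d/ds[1/(s-7)] = -1/(s-7)². d²/ds²[1/(s-7)] = 2/(s-7)³. So L{t²·e^(7t)} = (-1)² · 2/(s-7)³ = 2/(s-7)³. Then L{7·t²·e^(7t)} = 7·2/(s-7)³ = 14/(s-7)³

Final answer: 14/(s-7)³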